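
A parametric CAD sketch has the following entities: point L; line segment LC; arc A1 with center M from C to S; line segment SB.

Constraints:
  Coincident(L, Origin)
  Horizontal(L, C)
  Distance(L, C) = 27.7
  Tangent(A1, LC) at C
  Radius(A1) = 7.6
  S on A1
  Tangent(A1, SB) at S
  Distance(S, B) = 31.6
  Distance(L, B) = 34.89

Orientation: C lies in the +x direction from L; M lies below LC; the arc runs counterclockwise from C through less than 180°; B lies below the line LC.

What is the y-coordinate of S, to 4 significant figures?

-4.673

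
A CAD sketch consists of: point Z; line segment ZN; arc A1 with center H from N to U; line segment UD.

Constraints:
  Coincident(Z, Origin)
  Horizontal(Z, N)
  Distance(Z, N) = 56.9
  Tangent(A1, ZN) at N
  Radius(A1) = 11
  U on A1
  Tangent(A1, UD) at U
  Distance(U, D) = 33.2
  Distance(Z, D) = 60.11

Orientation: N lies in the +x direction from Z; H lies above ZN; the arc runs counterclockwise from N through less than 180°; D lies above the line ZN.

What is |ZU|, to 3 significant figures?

67.5

Checks: |ZN| = 56.90 ✓; |HU| = 11.00 ✓; ∠(HU, UD) = 90.00° ✓; |UD| = 33.20 ✓; |ZD| = 60.11 ✓.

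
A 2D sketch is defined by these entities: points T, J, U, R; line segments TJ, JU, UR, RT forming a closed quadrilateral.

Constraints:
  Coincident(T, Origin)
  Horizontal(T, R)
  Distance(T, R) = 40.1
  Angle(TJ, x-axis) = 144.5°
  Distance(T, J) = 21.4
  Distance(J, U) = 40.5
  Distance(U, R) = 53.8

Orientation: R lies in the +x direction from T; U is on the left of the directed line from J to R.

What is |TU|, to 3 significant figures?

44.4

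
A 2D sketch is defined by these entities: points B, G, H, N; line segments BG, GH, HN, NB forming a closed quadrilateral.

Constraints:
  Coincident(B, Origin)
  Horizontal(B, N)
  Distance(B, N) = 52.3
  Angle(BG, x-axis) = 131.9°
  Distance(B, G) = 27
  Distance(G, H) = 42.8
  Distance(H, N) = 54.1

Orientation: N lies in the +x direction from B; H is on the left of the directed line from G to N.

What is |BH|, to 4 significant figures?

46.19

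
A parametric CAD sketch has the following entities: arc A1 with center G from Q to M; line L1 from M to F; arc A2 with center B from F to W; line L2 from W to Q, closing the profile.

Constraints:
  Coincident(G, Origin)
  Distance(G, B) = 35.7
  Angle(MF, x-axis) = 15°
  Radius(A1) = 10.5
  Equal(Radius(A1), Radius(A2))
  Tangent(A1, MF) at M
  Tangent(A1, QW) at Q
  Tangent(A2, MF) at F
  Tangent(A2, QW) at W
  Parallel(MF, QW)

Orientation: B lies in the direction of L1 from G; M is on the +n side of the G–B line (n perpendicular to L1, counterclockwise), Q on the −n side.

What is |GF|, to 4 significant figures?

37.21

The slot axis is L1's direction at 15.0°, so u = (cos 15.0°, sin 15.0°) = (0.9659, 0.2588) and n = (−sin 15.0°, cos 15.0°) = (-0.2588, 0.9659). G is at the origin and B lies 35.7 along u from G, so B = 35.7·u = (34.48, 9.240). Tangency of A1 to both parallel lines with radius 10.5 puts M and Q at G ± 10.5·n: M = (-2.718, 10.14), Q = (2.718, -10.14). Equal radii place F and W the same way about B: F = B + 10.5·n = (31.77, 19.38), W = B − 10.5·n = (37.20, -0.9024). Then |GF| = |F − G| = 37.21.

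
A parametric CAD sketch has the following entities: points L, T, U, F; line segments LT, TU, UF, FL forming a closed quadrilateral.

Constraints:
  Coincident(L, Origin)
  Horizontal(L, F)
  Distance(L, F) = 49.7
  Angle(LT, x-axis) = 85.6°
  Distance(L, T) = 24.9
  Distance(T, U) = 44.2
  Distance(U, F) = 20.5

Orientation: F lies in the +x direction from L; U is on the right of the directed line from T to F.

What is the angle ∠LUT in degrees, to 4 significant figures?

33.60°

Checks: |TU| = 44.20 ✓; |UF| = 20.50 ✓.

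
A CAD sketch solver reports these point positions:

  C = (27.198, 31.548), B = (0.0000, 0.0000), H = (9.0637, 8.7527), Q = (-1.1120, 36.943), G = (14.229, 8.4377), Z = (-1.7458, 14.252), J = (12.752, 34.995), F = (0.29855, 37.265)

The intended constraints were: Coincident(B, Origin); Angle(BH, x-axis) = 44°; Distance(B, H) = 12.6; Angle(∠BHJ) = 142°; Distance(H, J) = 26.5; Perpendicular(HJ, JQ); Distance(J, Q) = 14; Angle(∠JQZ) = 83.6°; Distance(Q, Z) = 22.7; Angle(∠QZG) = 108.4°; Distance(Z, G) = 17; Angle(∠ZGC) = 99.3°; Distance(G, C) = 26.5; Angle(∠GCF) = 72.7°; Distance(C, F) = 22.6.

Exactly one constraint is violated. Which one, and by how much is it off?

Distance(C, F) = 22.6 — off by 4.90.

B = (0.00, 0.00) ✓; BH at 44.00° ✓; |BH| = 12.60 ✓; ∠BHJ = 142.0° ✓; |HJ| = 26.50 ✓; ∠(HJ, JQ) = 90.00° ✓; |JQ| = 14.00 ✓; ∠JQZ = 83.60° ✓; |QZ| = 22.70 ✓; ∠QZG = 108.4° ✓; |ZG| = 17.00 ✓; ∠ZGC = 99.30° ✓; |GC| = 26.50 ✓; ∠GCF = 72.70° ✓; |CF| = 27.50 ✗.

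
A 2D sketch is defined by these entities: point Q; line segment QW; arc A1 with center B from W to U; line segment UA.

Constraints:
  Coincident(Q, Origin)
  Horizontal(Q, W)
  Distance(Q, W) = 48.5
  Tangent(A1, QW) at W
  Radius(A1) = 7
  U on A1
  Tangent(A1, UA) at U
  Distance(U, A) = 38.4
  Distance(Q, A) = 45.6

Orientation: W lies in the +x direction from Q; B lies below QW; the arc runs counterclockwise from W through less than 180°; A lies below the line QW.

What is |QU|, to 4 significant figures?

42.42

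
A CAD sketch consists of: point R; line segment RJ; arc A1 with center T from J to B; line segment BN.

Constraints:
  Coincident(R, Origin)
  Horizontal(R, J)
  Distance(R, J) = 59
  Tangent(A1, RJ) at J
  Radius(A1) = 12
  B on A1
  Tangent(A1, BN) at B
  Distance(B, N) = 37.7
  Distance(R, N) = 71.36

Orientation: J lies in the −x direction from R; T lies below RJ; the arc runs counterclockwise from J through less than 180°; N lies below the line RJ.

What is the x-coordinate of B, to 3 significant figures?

-69.4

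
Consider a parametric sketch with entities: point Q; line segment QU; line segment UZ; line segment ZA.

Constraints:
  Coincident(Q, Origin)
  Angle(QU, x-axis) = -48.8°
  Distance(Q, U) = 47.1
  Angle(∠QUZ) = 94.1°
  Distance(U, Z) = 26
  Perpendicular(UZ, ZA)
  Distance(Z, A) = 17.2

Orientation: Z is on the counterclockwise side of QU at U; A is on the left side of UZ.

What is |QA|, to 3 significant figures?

41.8

Q is at the origin; QU runs at -48.8° with length 47.1, so U = 47.1·(cos -48.8°, sin -48.8°) = (31.0, -35.4). ∠QUZ = 94.1°, so UZ runs at -48.8° + (180° − 94.1°) = 37.1° from the x-axis; with |UZ| = 26.0, Z = U + 26.0·(cos 37.1°, sin 37.1°) = (51.8, -19.8). The perpendicularity gives ZA at right angles to UZ; with |ZA| = 17.2 on the left of UZ, A = Z + 17.2·(-0.603, 0.798) = (41.4, -6.04). Then |QA| = |A − Q| = 41.8.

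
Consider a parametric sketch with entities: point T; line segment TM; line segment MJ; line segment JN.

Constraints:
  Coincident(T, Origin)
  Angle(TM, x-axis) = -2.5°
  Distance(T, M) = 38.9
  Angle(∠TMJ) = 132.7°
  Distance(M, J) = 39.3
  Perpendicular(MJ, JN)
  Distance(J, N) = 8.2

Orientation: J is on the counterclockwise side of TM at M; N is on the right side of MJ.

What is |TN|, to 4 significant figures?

75.28

T is at the origin; TM runs at -2.5° with length 38.9, so M = 38.9·(cos -2.5°, sin -2.5°) = (38.86, -1.697). ∠TMJ = 132.7°, so MJ runs at -2.5° + (180° − 132.7°) = 44.80° from the x-axis; with |MJ| = 39.3, J = M + 39.3·(cos 44.80°, sin 44.80°) = (66.75, 26.00). MJ is perpendicular to JN; with |JN| = 8.2 on the right of MJ, N = J + 8.2·(0.7046, -0.7096) = (72.53, 20.18). Then |TN| = |N − T| = 75.28.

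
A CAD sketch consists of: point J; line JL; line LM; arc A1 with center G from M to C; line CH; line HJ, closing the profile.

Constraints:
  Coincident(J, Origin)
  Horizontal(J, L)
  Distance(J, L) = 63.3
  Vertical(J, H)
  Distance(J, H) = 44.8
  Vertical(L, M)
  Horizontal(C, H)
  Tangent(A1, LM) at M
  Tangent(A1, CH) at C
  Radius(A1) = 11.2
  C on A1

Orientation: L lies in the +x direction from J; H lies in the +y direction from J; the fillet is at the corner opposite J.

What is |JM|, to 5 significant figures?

71.665

J is at the origin; J and L share the same y with |JL| = 63.3 and L on the +x side, so L = (63.300, 0.0000). J and H share the same x with |JH| = 44.8 and H on the +y side, so H = (0.0000, 44.800). The virtual corner opposite J is at (63.300, 44.800). The tangent condition forces GM to be normal to LM and since A1 is tangent to CH there, GC ⟂ CH, with radius 11.2, so the center G sits 11.2 in from both sides at G = (52.100, 33.600). That places the tangent points at M = (63.300, 33.600) on LM and C = (52.100, 44.800) on CH. Then |JM| = |M − J| = 71.665.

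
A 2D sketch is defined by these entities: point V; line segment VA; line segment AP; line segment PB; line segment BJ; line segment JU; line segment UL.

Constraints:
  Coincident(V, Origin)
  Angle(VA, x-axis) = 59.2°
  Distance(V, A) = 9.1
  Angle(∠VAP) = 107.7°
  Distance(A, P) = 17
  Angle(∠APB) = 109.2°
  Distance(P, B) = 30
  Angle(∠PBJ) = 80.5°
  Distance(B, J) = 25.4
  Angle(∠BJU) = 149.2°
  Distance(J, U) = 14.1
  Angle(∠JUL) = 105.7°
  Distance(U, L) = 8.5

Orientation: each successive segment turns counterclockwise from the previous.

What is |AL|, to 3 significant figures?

21.8

V is at the origin; VA runs at 59.2° with length 9.1, so A = (4.66, 7.82). ∠VAP = 107.7° gives AP at 132° from the x-axis; with |AP| = 17.0, P = (-6.60, 20.5). ∠APB = 109.2° gives PB at -158° from the x-axis; with |PB| = 30.0, B = (-34.4, 9.17). ∠PBJ = 80.5° gives BJ at -58.2° from the x-axis; with |BJ| = 25.4, J = (-21.0, -12.4). ∠BJU = 149.2° gives JU at -27.4° from the x-axis; with |JU| = 14.1, U = (-8.46, -18.9). ∠JUL = 105.7° gives UL at 46.9° from the x-axis; with |UL| = 8.5, L = (-2.65, -12.7). Then |AL| = |L − A| = 21.8.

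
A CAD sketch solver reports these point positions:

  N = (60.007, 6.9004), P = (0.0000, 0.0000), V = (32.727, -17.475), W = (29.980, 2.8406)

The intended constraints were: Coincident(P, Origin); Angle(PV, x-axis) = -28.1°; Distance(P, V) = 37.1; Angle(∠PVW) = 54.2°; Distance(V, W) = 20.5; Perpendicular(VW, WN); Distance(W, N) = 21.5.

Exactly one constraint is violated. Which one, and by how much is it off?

Distance(W, N) = 21.5 — off by 8.80.

P = (0.00, 0.00) ✓; PV at -28.10° ✓; |PV| = 37.10 ✓; ∠PVW = 54.20° ✓; |VW| = 20.50 ✓; ∠(VW, WN) = 90.00° ✓; |WN| = 30.30 ✗.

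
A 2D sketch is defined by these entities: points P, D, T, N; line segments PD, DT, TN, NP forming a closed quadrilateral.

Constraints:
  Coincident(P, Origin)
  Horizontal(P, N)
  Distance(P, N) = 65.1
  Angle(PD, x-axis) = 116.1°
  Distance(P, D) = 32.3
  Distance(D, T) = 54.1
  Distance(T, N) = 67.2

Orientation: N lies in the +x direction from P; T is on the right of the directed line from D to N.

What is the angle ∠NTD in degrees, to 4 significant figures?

87.55°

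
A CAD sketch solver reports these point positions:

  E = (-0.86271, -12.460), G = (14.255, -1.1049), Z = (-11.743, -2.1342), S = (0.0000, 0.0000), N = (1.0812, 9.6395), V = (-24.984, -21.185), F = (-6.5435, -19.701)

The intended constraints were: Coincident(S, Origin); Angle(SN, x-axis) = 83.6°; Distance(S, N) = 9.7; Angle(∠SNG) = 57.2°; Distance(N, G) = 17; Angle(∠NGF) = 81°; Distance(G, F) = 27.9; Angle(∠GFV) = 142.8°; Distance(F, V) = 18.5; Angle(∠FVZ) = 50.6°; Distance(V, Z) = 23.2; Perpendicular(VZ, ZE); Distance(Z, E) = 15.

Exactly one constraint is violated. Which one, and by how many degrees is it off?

Perpendicular(VZ, ZE) — off by 8.70°.

S = (0.00, 0.00) ✓; SN at 83.60° ✓; |SN| = 9.700 ✓; ∠SNG = 57.20° ✓; |NG| = 17.00 ✓; ∠NGF = 81.00° ✓; |GF| = 27.90 ✓; ∠GFV = 142.8° ✓; |FV| = 18.50 ✓; ∠FVZ = 50.60° ✓; |VZ| = 23.20 ✓; ∠(VZ, ZE) = 98.70° ✗; |ZE| = 15.00 ✓.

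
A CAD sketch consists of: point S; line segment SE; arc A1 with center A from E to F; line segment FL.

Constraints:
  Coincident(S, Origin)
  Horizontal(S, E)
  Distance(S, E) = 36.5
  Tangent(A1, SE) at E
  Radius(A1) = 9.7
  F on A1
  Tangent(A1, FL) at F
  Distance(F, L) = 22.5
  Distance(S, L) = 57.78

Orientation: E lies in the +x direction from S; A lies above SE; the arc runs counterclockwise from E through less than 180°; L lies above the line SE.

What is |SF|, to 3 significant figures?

46.9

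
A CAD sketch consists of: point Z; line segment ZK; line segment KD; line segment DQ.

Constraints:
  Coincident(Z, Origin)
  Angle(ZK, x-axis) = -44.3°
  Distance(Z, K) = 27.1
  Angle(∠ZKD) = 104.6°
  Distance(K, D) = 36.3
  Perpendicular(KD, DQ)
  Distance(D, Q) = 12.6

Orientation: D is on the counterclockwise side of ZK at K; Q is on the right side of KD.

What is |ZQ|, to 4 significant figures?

58.03

Z is at the origin; ZK runs at -44.3° with length 27.1, so K = 27.1·(cos -44.3°, sin -44.3°) = (19.40, -18.93). ∠ZKD = 104.6°, so KD runs at -44.3° + (180° − 104.6°) = 31.10° from the x-axis; with |KD| = 36.3, D = K + 36.3·(cos 31.10°, sin 31.10°) = (50.48, -0.1769). The perpendicularity gives DQ at right angles to KD; with |DQ| = 12.6 on the right of KD, Q = D + 12.6·(0.5165, -0.8563) = (56.99, -10.97). Then |ZQ| = |Q − Z| = 58.03.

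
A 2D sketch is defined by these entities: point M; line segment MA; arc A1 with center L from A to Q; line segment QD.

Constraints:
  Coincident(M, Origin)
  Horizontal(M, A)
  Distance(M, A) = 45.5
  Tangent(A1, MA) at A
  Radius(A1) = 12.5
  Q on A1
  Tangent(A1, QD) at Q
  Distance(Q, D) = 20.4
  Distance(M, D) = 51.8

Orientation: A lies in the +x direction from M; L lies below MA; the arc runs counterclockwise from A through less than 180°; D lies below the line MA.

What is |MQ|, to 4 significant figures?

36.70

Checks: |MA| = 45.50 ✓; |LQ| = 12.50 ✓; ∠(LQ, QD) = 90.00° ✓; |QD| = 20.40 ✓; |MD| = 51.80 ✓.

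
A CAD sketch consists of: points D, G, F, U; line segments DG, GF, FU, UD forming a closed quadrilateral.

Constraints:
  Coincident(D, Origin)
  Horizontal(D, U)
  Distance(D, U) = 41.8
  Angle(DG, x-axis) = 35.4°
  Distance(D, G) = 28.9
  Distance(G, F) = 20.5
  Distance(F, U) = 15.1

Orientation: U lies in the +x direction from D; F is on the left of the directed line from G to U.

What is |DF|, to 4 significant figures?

46.45

Checks: |GF| = 20.50 ✓; |FU| = 15.10 ✓.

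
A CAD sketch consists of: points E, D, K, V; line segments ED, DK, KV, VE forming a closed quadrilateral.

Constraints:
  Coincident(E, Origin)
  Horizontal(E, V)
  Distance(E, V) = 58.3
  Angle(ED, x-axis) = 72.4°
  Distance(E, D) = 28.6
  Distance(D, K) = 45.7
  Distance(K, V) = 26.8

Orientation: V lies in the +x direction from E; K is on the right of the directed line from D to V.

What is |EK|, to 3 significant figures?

35.5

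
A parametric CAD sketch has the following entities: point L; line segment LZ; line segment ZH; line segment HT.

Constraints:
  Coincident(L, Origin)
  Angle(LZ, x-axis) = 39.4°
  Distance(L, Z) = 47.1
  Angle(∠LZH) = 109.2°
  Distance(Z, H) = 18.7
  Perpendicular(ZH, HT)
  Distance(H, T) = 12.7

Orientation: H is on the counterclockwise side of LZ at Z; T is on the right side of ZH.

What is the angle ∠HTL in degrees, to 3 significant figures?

30.9°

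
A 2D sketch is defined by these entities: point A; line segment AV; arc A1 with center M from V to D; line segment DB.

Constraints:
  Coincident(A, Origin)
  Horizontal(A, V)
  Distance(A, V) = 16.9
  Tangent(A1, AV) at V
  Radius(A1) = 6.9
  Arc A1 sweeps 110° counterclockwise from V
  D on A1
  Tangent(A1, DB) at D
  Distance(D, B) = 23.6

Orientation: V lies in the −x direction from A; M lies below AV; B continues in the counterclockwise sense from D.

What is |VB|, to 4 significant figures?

31.48

On A1, V sits at bearing 90° from M; a 110° counterclockwise sweep puts D at bearing 200°, so D = M + 6.9·(cos 200°, sin 200°) = (-23.38, -9.260). A1 meets DB tangentially, so MD is at right angles to DB, so DB runs along (−sin 200°, cos 200°); with |DB| = 23.6, B = (-15.31, -31.44). Then |VB| = |B − V| = 31.48.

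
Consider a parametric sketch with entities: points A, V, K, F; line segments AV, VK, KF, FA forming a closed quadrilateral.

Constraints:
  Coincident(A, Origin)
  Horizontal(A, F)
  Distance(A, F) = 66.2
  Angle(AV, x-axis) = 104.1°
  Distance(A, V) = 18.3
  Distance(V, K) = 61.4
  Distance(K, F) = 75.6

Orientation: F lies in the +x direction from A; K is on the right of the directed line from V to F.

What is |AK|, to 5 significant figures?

43.249

Checks: |VK| = 61.40 ✓; |KF| = 75.60 ✓.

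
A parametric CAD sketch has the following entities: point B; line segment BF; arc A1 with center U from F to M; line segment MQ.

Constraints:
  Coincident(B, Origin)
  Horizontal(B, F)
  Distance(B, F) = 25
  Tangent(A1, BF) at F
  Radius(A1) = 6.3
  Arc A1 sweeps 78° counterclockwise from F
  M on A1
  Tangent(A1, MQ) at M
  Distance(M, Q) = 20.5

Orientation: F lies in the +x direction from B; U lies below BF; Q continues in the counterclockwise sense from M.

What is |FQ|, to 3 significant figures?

27.1

B is at the origin; B and F share the same y with |BF| = 25.0 and F on the +x side, so F = (25.0, 0.00). Tangency of A1 to BF means the radius UF is perpendicular to BF, so U = F + (0, -6.3) = (25.0, -6.30). On A1, F sits at bearing 90° from U; a 78° counterclockwise sweep puts M at bearing 168°, so M = U + 6.3·(cos 168°, sin 168°) = (18.8, -4.99). Since A1 is tangent to MQ there, UM ⟂ MQ, so MQ runs along (−sin 168°, cos 168°); with |MQ| = 20.5, Q = (14.6, -25.0). Then |FQ| = |Q − F| = 27.1.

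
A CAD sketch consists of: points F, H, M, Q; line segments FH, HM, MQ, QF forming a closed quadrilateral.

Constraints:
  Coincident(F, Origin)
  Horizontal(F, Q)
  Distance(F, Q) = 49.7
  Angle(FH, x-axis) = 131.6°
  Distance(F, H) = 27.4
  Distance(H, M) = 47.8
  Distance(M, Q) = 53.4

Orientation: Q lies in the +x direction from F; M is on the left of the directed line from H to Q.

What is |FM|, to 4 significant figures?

51.00

Checks: |HM| = 47.80 ✓; |MQ| = 53.40 ✓.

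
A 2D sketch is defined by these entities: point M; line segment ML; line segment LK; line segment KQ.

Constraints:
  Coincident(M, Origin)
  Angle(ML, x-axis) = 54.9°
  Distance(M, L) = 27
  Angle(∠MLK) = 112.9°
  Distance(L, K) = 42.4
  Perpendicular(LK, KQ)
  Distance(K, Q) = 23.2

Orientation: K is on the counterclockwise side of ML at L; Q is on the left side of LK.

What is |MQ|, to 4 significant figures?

52.93

M is at the origin; ML runs at 54.9° with length 27.0, so L = 27.0·(cos 54.9°, sin 54.9°) = (15.53, 22.09). ∠MLK = 112.9°, so LK runs at 54.9° + (180° − 112.9°) = 122.0° from the x-axis; with |LK| = 42.4, K = L + 42.4·(cos 122.0°, sin 122.0°) = (-6.943, 58.05). LK is perpendicular to KQ; with |KQ| = 23.2 on the left of LK, Q = K + 23.2·(-0.8480, -0.5299) = (-26.62, 45.75). Then |MQ| = |Q − M| = 52.93.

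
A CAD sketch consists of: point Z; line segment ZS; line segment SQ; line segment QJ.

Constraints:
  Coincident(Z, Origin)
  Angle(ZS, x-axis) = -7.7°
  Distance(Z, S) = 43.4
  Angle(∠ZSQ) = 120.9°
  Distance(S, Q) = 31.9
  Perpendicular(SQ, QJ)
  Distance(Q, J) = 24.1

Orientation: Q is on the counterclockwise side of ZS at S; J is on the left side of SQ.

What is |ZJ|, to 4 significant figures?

55.76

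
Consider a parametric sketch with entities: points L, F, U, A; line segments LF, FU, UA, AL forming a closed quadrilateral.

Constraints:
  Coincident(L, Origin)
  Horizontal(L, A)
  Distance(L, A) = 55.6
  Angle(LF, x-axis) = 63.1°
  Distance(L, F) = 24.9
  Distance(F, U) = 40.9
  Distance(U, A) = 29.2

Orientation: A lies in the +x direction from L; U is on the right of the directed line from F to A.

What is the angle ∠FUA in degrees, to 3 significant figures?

88.4°

L is at the origin; LA is horizontal with |LA| = 55.6 and A in +x, so A = (55.6, 0). LF runs at 63.1° with |LF| = 24.9, so F = (11.3, 22.2). U is determined by |FU| = 40.9 and |UA| = 29.2 together: it lies at the intersection of circle(F, 40.9) and circle(A, 29.2). With |FA| = 49.6, the foot of the radical line on FA is 33.1 from F and the perpendicular offset is √(40.9² − 33.1²) = 24.1. Taking the right-of-FA solution: U = (30.0, -14.1).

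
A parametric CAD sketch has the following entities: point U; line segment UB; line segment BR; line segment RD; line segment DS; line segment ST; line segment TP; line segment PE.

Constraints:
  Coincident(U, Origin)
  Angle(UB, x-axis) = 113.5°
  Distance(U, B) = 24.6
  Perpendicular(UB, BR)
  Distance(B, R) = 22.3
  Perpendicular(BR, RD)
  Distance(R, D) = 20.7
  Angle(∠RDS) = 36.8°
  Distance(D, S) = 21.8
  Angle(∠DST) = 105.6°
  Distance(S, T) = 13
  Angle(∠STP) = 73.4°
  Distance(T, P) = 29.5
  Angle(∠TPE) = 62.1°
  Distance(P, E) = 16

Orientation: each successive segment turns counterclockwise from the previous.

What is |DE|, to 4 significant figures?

4.060

U is at the origin; UB runs at 113.5° with length 24.6, so B = (-9.809, 22.56). The perpendicularity gives BR at right angles to UB, so BR runs at -156.5°; with |BR| = 22.3, R = (-30.26, 13.67). BR is perpendicular to RD, so RD runs at -66.50°; with |RD| = 20.7, D = (-22.01, -5.316). ∠RDS = 36.8° gives DS at 76.70° from the x-axis; with |DS| = 21.8, S = (-16.99, 15.90). ∠DST = 105.6° gives ST at 151.1° from the x-axis; with |ST| = 13.0, T = (-28.37, 22.18). ∠STP = 73.4° gives TP at -102.3° from the x-axis; with |TP| = 29.5, P = (-34.66, -6.640). ∠TPE = 62.1° gives PE at 15.60° from the x-axis; with |PE| = 16.0, E = (-19.25, -2.338). Then |DE| = |E − D| = 4.060.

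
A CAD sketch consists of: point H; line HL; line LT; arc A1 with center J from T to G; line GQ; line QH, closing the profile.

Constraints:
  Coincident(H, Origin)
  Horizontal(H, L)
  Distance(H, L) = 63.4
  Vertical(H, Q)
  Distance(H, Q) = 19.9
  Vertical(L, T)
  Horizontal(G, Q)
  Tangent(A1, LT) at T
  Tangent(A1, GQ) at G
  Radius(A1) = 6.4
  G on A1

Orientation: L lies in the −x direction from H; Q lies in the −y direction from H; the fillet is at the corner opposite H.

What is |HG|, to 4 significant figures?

60.37

H is at the origin; H and L share the same y with |HL| = 63.4 and L on the −x side, so L = (-63.40, 0.000). HQ is vertical with |HQ| = 19.9 and Q on the −y side, so Q = (0.000, -19.90). The virtual corner opposite H is at (-63.40, -19.90). A1 meets LT tangentially, so JT is at right angles to LT and tangency of A1 to GQ means the radius JG is perpendicular to GQ, with radius 6.4, so the center J sits 6.4 in from both sides at J = (-57.00, -13.50). That places the tangent points at T = (-63.40, -13.50) on LT and G = (-57.00, -19.90) on GQ. Then |HG| = |G − H| = 60.37.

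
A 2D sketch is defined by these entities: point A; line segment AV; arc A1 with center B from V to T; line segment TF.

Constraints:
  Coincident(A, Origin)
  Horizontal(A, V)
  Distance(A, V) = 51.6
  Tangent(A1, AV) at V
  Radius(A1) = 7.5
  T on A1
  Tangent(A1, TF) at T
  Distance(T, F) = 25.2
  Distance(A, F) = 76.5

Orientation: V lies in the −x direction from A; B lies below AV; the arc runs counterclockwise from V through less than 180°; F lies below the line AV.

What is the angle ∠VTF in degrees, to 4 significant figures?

154.1°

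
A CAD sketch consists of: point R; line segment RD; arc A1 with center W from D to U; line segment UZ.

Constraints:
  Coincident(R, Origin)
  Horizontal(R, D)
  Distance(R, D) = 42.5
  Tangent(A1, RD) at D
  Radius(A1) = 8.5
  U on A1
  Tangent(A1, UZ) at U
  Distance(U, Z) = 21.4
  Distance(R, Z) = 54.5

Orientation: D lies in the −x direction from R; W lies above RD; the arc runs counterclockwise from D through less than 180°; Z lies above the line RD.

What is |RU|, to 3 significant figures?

37.0

R is at the origin; RD is horizontal with |RD| = 42.5 and D on the −x side, so D = (-42.5, 0.00). Tangency of A1 to RD means the radius WD is perpendicular to RD, so W = D + (0, 8.5) = (-42.5, 8.50). Since WU ⟂ UZ (tangency), |WZ| = √(8.5² + 21.4²) = 23.0 regardless of where U sits on A1. So Z lies on both circle(R, 54.5) and circle(W, 23.0); the above-RD intersection is Z = (-44.5, 31.4). U is the foot of the tangent from Z: U = (-34.9, 12.3).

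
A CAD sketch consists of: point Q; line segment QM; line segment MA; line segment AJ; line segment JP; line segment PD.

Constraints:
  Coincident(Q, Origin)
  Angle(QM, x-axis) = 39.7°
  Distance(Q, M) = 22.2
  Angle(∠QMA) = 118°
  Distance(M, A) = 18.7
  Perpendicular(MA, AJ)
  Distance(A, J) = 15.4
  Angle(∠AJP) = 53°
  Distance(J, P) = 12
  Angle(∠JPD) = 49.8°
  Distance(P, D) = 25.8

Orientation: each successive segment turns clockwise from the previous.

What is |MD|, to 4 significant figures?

34.36

Q is at the origin; QM runs at 39.7° with length 22.2, so M = (17.08, 14.18). ∠QMA = 118.0° gives MA at -22.30° from the x-axis; with |MA| = 18.7, A = (34.38, 7.085). MA is perpendicular to AJ, so AJ runs at -112.3°; with |AJ| = 15.4, J = (28.54, -7.163). ∠AJP = 53.0° gives JP at 120.7° from the x-axis; with |JP| = 12.0, P = (22.41, 3.155). ∠JPD = 49.8° gives PD at -9.500° from the x-axis; with |PD| = 25.8, D = (47.86, -1.103). Then |MD| = |D − M| = 34.36.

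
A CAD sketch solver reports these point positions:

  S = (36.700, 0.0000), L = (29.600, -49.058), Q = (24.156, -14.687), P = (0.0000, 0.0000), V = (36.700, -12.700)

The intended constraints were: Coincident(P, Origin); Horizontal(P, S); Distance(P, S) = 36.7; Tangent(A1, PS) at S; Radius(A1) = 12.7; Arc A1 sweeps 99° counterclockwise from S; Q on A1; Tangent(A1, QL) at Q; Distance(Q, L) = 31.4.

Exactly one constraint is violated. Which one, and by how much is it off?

Distance(Q, L) = 31.4 — off by 3.40.

P = (0.00, 0.00) ✓; P.y = 0.00, S.y = 0.00 ✓; |PS| = 36.70 ✓; ∠(VS, SP) = 90.00° ✓; |VS| = 12.70 ✓; bearing(V→Q) − bearing(V→S) = 99.00° ✓; |VQ| = 12.70 ✓; ∠(VQ, QL) = 90.00° ✓; |QL| = 34.80 ✗.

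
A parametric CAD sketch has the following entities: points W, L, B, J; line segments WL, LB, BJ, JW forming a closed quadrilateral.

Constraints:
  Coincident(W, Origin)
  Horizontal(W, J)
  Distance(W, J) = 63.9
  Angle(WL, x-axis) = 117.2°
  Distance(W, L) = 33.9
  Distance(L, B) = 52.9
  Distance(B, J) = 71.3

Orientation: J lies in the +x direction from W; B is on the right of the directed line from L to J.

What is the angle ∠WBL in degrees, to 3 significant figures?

23.2°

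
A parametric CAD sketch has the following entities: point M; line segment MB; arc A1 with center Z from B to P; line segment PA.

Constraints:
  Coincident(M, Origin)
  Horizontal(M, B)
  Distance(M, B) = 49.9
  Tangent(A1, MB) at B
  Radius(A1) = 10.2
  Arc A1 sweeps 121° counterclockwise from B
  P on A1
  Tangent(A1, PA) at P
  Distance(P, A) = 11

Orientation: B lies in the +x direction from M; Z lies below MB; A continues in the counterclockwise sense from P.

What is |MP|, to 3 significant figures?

44.0

M is at the origin; MB is horizontal with |MB| = 49.9 and B on the +x side, so B = (49.9, 0.00). The tangent condition forces ZB to be normal to MB, so Z = B + (0, -10.2) = (49.9, -10.2). On A1, B sits at bearing 90° from Z; a 121° counterclockwise sweep puts P at bearing 211°, so P = Z + 10.2·(cos 211°, sin 211°) = (41.2, -15.5). Then |MP| = |P − M| = 44.0.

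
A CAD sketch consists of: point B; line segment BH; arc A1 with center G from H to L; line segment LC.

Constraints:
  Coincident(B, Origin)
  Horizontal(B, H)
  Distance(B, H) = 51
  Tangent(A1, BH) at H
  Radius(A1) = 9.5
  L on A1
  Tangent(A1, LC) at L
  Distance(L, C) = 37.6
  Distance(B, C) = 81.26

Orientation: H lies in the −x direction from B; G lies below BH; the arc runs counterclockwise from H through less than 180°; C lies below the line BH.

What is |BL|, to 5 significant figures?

60.759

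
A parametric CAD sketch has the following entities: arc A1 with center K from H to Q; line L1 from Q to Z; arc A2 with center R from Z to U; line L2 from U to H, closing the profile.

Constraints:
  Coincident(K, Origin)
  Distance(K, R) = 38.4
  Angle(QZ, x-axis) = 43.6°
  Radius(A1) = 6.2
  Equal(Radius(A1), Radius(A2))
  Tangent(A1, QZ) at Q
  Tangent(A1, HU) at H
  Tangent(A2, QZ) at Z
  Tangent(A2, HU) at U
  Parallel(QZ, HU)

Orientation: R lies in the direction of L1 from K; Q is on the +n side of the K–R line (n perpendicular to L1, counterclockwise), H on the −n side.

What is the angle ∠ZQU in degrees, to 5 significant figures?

17.896°

The slot axis is L1's direction at 43.6°, so u = (cos 43.6°, sin 43.6°) = (0.72417, 0.68962) and n = (−sin 43.6°, cos 43.6°) = (-0.68962, 0.72417). K is at the origin and R lies 38.4 along u from K, so R = 38.4·u = (27.808, 26.481). Tangency of A1 to both parallel lines with radius 6.2 puts Q and H at K ± 6.2·n: Q = (-4.2756, 4.4899), H = (4.2756, -4.4899). Equal radii place Z and U the same way about R: Z = R + 6.2·n = (23.533, 30.971), U = R − 6.2·n = (32.084, 21.992). Then cos ∠ZQU = QZ·QU / (|QZ||QU|), giving 17.896°.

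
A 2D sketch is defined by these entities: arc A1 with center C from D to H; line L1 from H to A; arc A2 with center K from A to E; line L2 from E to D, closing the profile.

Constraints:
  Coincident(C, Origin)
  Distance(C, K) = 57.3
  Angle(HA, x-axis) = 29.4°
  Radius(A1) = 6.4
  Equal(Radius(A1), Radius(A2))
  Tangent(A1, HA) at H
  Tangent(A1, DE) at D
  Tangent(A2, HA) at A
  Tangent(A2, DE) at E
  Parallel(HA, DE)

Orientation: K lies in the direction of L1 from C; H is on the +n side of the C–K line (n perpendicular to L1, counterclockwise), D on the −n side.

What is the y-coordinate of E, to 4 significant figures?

22.55

Tangency of A1 to both parallel lines with radius 6.4 puts H and D at C ± 6.4·n: H = (-3.142, 5.576), D = (3.142, -5.576). Equal radii place A and E the same way about K: A = K + 6.4·n = (46.78, 33.70), E = K − 6.4·n = (53.06, 22.55). So E.y = 22.55.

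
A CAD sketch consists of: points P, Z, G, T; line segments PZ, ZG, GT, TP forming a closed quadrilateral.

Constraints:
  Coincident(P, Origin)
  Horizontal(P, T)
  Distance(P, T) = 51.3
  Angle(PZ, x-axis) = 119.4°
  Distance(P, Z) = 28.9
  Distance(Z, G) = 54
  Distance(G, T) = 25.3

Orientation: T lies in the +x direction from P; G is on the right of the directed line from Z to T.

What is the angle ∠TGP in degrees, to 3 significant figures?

141°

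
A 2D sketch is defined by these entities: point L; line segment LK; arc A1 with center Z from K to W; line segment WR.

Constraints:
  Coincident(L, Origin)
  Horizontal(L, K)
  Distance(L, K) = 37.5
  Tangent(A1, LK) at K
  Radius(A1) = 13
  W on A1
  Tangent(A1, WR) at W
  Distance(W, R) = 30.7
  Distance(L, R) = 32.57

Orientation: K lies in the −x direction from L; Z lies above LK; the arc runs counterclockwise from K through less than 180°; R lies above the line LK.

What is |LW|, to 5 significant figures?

27.337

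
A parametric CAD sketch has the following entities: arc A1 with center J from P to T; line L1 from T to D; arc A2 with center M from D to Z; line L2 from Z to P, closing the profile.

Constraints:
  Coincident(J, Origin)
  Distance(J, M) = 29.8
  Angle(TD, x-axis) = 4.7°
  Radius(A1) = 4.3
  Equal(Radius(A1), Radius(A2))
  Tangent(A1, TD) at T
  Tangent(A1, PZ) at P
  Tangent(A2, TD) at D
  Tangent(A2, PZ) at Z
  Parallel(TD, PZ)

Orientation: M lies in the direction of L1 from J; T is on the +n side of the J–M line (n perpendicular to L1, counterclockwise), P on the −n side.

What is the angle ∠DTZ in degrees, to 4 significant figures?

16.10°

The slot axis is L1's direction at 4.7°, so u = (cos 4.7°, sin 4.7°) = (0.9966, 0.08194) and n = (−sin 4.7°, cos 4.7°) = (-0.08194, 0.9966). J is at the origin and M lies 29.8 along u from J, so M = 29.8·u = (29.70, 2.442). Tangency of A1 to both parallel lines with radius 4.3 puts T and P at J ± 4.3·n: T = (-0.3523, 4.286), P = (0.3523, -4.286). Equal radii place D and Z the same way about M: D = M + 4.3·n = (29.35, 6.727), Z = M − 4.3·n = (30.05, -1.844). Then cos ∠DTZ = TD·TZ / (|TD||TZ|), giving 16.10°.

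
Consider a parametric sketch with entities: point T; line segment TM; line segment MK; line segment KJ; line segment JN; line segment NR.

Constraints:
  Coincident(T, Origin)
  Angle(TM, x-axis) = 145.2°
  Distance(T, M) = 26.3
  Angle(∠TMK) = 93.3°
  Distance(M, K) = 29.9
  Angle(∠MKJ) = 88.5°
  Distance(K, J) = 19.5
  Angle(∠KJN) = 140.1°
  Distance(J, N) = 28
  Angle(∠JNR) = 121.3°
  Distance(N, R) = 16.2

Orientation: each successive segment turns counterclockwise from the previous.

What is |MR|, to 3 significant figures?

38.0

∠KJN = 140.1° gives JN at 3.30° from the x-axis; with |JN| = 28.0, N = (3.56, -18.5). ∠JNR = 121.3° gives NR at 62.0° from the x-axis; with |NR| = 16.2, R = (11.2, -4.23). Then |MR| = |R − M| = 38.0.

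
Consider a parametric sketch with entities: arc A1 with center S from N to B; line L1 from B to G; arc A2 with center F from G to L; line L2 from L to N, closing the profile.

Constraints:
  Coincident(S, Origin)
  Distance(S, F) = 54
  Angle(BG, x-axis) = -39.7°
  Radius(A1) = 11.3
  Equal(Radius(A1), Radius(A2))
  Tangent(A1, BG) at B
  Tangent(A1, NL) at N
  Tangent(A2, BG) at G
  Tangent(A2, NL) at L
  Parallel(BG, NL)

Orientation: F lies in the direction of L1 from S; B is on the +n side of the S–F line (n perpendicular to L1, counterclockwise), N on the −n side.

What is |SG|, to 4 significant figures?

55.17

The slot axis is L1's direction at -39.7°, so u = (cos -39.7°, sin -39.7°) = (0.7694, -0.6388) and n = (−sin -39.7°, cos -39.7°) = (0.6388, 0.7694). S is at the origin and F lies 54.0 along u from S, so F = 54.0·u = (41.55, -34.49). Tangency of A1 to both parallel lines with radius 11.3 puts B and N at S ± 11.3·n: B = (7.218, 8.694), N = (-7.218, -8.694). Equal radii place G and L the same way about F: G = F + 11.3·n = (48.77, -25.80), L = F − 11.3·n = (34.33, -43.19). Then |SG| = |G − S| = 55.17.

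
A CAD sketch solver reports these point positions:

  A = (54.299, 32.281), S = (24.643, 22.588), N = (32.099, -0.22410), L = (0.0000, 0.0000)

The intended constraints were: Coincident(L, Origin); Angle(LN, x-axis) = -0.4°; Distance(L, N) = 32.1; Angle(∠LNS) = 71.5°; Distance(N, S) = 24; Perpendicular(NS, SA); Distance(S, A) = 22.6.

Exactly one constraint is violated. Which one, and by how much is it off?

Distance(S, A) = 22.6 — off by 8.60.

L = (0.00, 0.00) ✓; LN at -0.4000° ✓; |LN| = 32.10 ✓; ∠LNS = 71.50° ✓; |NS| = 24.00 ✓; ∠(NS, SA) = 90.00° ✓; |SA| = 31.20 ✗.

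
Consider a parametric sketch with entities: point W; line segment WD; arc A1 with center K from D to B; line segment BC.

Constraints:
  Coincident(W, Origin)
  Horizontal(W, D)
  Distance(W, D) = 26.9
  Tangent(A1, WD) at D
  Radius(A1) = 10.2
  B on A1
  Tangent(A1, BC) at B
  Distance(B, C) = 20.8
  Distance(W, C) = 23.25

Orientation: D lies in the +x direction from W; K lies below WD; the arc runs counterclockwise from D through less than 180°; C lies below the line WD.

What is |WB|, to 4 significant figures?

18.91

Checks: W = (0.00, 0.00) ✓; |KB| = 10.20 ✓; ∠(KB, BC) = 90.00° ✓; |BC| = 20.80 ✓; |WC| = 23.25 ✓.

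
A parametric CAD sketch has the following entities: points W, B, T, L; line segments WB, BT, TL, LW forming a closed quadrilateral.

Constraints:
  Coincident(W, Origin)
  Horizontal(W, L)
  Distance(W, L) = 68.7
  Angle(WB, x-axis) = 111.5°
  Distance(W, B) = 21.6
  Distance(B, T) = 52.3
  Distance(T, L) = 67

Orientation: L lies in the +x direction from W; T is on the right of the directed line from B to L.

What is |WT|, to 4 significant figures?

30.75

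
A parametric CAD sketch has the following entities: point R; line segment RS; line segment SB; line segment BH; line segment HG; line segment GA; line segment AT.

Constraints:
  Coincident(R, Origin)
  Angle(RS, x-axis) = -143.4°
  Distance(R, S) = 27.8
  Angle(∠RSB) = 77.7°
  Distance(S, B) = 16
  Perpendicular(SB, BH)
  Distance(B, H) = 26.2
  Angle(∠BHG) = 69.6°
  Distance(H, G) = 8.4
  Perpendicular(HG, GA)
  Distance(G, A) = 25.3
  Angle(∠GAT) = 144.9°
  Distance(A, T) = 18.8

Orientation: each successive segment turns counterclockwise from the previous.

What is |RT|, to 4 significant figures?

46.54

R is at the origin; RS runs at -143.4° with length 27.8, so S = (-22.32, -16.58). ∠RSB = 77.7° gives SB at -41.10° from the x-axis; with |SB| = 16.0, B = (-10.26, -27.09). SB is perpendicular to BH, so BH runs at 48.90°; with |BH| = 26.2, H = (6.962, -7.350). ∠BHG = 69.6° gives HG at 159.3° from the x-axis; with |HG| = 8.4, G = (-0.8958, -4.381). HG is perpendicular to GA, so GA runs at -110.7°; with |GA| = 25.3, A = (-9.839, -28.05). ∠GAT = 144.9° gives AT at -75.60° from the x-axis; with |AT| = 18.8, T = (-5.163, -46.26). Then |RT| = |T − R| = 46.54.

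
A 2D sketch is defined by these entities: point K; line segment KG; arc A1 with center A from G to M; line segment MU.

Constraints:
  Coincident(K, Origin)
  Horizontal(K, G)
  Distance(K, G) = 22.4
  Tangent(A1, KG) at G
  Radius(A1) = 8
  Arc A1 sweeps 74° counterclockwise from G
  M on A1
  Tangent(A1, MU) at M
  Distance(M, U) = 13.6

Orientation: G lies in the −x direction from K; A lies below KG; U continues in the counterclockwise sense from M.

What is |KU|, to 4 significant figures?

38.74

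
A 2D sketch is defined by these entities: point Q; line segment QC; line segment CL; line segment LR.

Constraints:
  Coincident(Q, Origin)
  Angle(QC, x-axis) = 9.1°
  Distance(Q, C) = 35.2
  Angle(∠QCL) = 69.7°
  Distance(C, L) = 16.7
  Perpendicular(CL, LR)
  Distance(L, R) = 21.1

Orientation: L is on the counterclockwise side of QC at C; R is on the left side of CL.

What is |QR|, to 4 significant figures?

12.73

∠QCL = 69.7°, so CL runs at 9.1° + (180° − 69.7°) = 119.4° from the x-axis; with |CL| = 16.7, L = C + 16.7·(cos 119.4°, sin 119.4°) = (26.56, 20.12). CL is perpendicular to LR; with |LR| = 21.1 on the left of CL, R = L + 21.1·(-0.8712, -0.4909) = (8.176, 9.758). Then |QR| = |R − Q| = 12.73.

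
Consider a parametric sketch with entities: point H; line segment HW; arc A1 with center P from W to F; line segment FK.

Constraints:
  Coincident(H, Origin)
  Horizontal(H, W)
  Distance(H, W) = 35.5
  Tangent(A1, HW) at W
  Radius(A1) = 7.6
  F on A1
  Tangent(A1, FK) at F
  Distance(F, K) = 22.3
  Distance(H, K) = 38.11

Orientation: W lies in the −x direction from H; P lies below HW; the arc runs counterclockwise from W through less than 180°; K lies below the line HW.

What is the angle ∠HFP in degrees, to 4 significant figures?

27.51°

H is at the origin; H and W share the same y with |HW| = 35.5 and W on the −x side, so W = (-35.50, 0.000). The tangent condition forces PW to be normal to HW, so P = W + (0, -7.6) = (-35.50, -7.600). Since PF ⟂ FK (tangency), |PK| = √(7.6² + 22.3²) = 23.56 regardless of where F sits on A1. So K lies on both circle(H, 38.11) and circle(P, 23.56); the below-HW intersection is K = (-25.05, -28.72). F is the foot of the tangent from K: F = (-40.86, -12.99).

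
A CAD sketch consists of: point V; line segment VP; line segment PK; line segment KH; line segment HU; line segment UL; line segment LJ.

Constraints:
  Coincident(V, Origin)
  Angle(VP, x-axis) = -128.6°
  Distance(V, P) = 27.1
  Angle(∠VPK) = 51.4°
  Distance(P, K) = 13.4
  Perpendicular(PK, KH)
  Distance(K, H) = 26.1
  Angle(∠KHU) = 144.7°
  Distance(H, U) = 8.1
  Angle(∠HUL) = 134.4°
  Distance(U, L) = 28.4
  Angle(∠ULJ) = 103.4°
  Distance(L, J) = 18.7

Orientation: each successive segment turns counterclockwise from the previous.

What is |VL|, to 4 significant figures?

39.62

∠KHU = 144.7° gives HU at 125.3° from the x-axis; with |HU| = 8.1, U = (-8.188, 11.53). ∠HUL = 134.4° gives UL at 170.9° from the x-axis; with |UL| = 28.4, L = (-36.23, 16.02). Then |VL| = |L − V| = 39.62.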